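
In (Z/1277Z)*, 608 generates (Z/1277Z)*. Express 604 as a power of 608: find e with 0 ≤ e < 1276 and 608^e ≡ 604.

Baby-step giant-step with m = ceil(sqrt(1276)) = 36.
Baby table (608^j mod 1277 for j=0..35):
  0:1  1:608  2:611  3:1158  4:437  5:80  6:114  7:354
  8:696  9:481  10:15  11:181  12:226  13:769  14:170  15:1200
  16:433  17:202  18:224  19:830  20:225  21:161  22:836  23:42
  24:1273  25:122  26:110  27:476  28:806  29:957  30:821  31:1138
  32:1047  33:630  34:1217  35:553
Giant step factor: 608^(-36) ≡ 493 (mod 1277).
Scan 604·493^i mod 1277 for i = 0, 1, …:
  i=0: 604   i=1: 231   i=2: 230   i=3: 1014
  i=4: 595   i=5: 902   i=6: 290   i=7: 1223
  i=8: 195   i=9: 360     …   i=19: 240
  i=20: 836
Match at i=20, j=22: e = 20·36 + 22 = 742.

742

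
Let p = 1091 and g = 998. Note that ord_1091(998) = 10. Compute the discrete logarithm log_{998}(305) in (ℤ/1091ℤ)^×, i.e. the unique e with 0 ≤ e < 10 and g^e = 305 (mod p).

9

Successive powers of 998 modulo 1091:
  998^0=1  998^1=998  998^2=1012  998^3=801  998^4=786  998^5=1090
  998^6=93  998^7=79  998^8=290  998^9=305
So 998^9 ≡ 305 (mod 1091), giving e = 9.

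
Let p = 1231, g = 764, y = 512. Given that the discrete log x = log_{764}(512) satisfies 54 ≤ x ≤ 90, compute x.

84

Compute 764^54 mod 1231 = 947, then multiply by 764 repeatedly:
  764^54=947  764^55=911  764^56=489  764^57=603  764^58=298
  764^59=1168  764^60=1108  764^61=815  764^62=1005  764^63=907
  764^64=1126  764^65=1026  764^66=948  764^67=444  764^68=691
  764^69=1056  764^70=479  764^71=349  764^72=740  764^73=331
  764^74=529  764^75=388  764^76=992  764^77=823  764^78=962
  764^79=61  764^80=1057  764^81=12  764^82=551  764^83=1193
  764^84=512
Found 512 at exponent 84.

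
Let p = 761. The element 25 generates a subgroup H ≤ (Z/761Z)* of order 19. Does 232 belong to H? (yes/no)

⟨25⟩ has order 19; its elements mod 761 are {1, 25, 152, 232, 233, 258, 274, 357, 362, 405, 410, 473, 498, 554, 625, 636, 679, 680, 756}.
232 is in this set.

yes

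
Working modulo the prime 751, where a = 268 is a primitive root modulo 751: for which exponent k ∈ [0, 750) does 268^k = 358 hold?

Baby-step giant-step with m = ceil(sqrt(750)) = 28.
Baby table (268^j mod 751 for j=0..27):
  0:1  1:268  2:479  3:702  4:386  5:561  6:148  7:612
  8:298  9:258  10:52  11:418  12:125  13:456  14:546  15:634
  16:186  17:282  18:476  19:649  20:451  21:708  22:492  23:431
  24:605  25:675  26:660  27:395
Giant step factor: 268^(-28) ≡ 218 (mod 751).
Scan 358·218^i mod 751 for i = 0, 1, …:
  i=0: 358   i=1: 691   i=2: 438   i=3: 107
  i=4: 45   i=5: 47   i=6: 483   i=7: 154
  i=8: 528   i=9: 201     …   i=18: 631
  i=19: 125
Match at i=19, j=12: k = 19·28 + 12 = 544.

544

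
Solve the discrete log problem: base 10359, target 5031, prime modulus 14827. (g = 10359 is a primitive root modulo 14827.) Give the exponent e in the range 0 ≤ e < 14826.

Baby-step giant-step with m = ceil(sqrt(14826)) = 122.
Baby table (10359^j mod 14827 for j=0..121):
  0:1  1:10359  2:5882  3:7495  4:6533  5:4919  6:10349  7:6081
  8:7983  9:5718  10:13724  11:5640  12:6380  13:6481  14:23  15:1025
  16:1843  17:9288  18:1989  19:9348  20:795  21:6420  22:5685  23:12898
  24:4285  25:11104  26:13297  27:793  28:529  29:8748  30:12735  31:6046
  32:1266  33:7426  34:3458  35:14217  36:12139  37:114  38:9593  39:3333
  40:9291  41:3412  42:12167  43:8453  44:11192  45:5615  46:14291  47:7701
  48:5399  49:797  50:12311  51:2622  52:13061  53:2524  54:6115  55:4341
  56:12955  57:1668  58:5357  59:10529  60:2499  61:14026  62:5561  63:3504
  64:1440  65:998  66:3863  67:13571  68:7202  69:10881  70:1425  71:8710
  72:4595  73:4935  74:12996  75:11231  76:9287  77:6457  78:3466  79:8127
  80:14714  81:766  82:2549  83:13031  84:3121  85:7579  86:1896  87:9716
  88:2368  89:6254  90:6023  91:241  92:5583  93:8997  94:12228  95:2791
  96:14146  97:3173  98:12475  99:11220  100:13954  101:1063  102:9983  103:10399
  104:5086  105:5543  106:9793  107:14180  108:14358  109:4885  110:13991  111:13671
  112:5212  113:6001  114:9575  115:9622  116:7204  117:1945  118:13189  119:8873
  120:2834  121:14773
Giant step factor: 10359^(-122) ≡ 723 (mod 14827).
Scan 5031·723^i mod 14827 for i = 0, 1, …:
  i=0: 5031   i=1: 4798   i=2: 14263   i=3: 7384
  i=4: 912   i=5: 6988   i=6: 11144   i=7: 6051
  i=8: 908   i=9: 4096     …   i=82: 3453
  i=83: 5583
Match at i=83, j=92: e = 83·122 + 92 = 10218.

10218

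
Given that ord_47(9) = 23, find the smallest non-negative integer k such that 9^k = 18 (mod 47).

21

Successive powers of 9 modulo 47:
  9^0=1  9^1=9  9^2=34  9^3=24  9^4=28  9^5=17
  9^6=12  9^7=14  9^8=32  9^9=6  9^10=7  9^11=16
  9^12=3  9^13=27  9^14=8  9^15=25  9^16=37  9^17=4
  9^18=36  9^19=42  9^20=2  9^21=18
So 9^21 ≡ 18 (mod 47), giving k = 21.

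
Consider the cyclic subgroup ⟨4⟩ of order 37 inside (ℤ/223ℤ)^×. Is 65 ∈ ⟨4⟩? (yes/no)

no

65 ∈ ⟨4⟩ iff 65^37 ≡ 1 (mod 223), since |⟨4⟩| = 37.
65^37 mod 223 = 183.
Since 183 ≠ 1, 65 does not lie in the subgroup.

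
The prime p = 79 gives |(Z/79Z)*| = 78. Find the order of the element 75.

78

The order of 75 must divide p − 1 = 78 = 2 · 3 · 13.
Divisors: 1, 2, 3, 6, 13, 26, 39, 78.
Check each in increasing order: 75^1 ≡ 75;  75^2 ≡ 16;  75^3 ≡ 15;  75^6 ≡ 67;  75^13 ≡ 56;  75^26 ≡ 55;  75^39 ≡ 78;  75^78 ≡ 1.
Smallest exponent giving 1 is 78.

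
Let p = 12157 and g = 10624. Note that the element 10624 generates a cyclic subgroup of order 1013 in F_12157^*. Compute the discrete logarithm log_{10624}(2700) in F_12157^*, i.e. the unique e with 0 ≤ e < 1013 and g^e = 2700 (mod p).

Baby-step giant-step with m = ceil(sqrt(1013)) = 32.
Baby table (10624^j mod 12157 for j=0..31):
  0:1  1:10624  2:3788  3:4042  4:3684  5:5433  6:10913  7:10560
  8:4644  9:4750  10:293  11:640  12:3597  13:5077  14:9596  15:11459
  16:218  17:6202  18:11265  19:5852  20:750  21:5165  22:8419  23:4407
  24:3361  25:2155  26:3089  27:5793  28:6098  29:499  30:924  31:5877
Giant step factor: 10624^(-32) ≡ 936 (mod 12157).
Scan 2700·936^i mod 12157 for i = 0, 1, …:
  i=0: 2700   i=1: 10701   i=2: 10925   i=3: 1763
  i=4: 8973   i=5: 10398   i=6: 6928   i=7: 4927
  i=8: 4169   i=9: 11944     …   i=27: 11792
  i=28: 10913
Match at i=28, j=6: e = 28·32 + 6 = 902.

902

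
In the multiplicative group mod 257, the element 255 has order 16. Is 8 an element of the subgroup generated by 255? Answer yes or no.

⟨255⟩ has order 16; its elements mod 257 are {1, 2, 4, 8, 16, 32, 64, 128, 129, 193, 225, 241, 249, 253, 255, 256}.
8 is in this set.

yes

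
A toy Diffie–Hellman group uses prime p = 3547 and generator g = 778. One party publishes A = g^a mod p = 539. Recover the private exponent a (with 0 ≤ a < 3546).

613

Baby-step giant-step with m = ceil(sqrt(3546)) = 60.
Baby table (778^j mod 3547 for j=0..59):
  0:1  1:778  2:2294  3:591  4:2235  5:800  6:1675  7:1401
  8:1049  9:312  10:1540  11:2781  12:3495  13:2108  14:1310  15:1191
  16:831  17:964  18:1575  19:1635  20:2204  21:1511  22:1501  23:815
  24:2704  25:341  26:2820  27:1914  28:2899  29:3077  30:3228  31:108
  32:2443  33:3009  34:3529  35:184  36:1272  37:3  38:2334  39:3335
  40:1773  41:3158  42:2400  43:1478  44:656  45:3147  46:936  47:1073
  48:1249  49:3391  50:2777  51:383  52:26  53:2493  54:2892  55:1178
  56:1358  57:3065  58:986  59:956
Giant step factor: 778^(-60) ≡ 1722 (mod 3547).
Scan 539·1722^i mod 3547 for i = 0, 1, …:
  i=0: 539   i=1: 2391   i=2: 2782   i=3: 2154
  i=4: 2573   i=5: 503   i=6: 698   i=7: 3070
  i=8: 1510   i=9: 269   i=10: 2108
Match at i=10, j=13: a = 10·60 + 13 = 613.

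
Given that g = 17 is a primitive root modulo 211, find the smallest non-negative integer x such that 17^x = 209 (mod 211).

124

Baby-step giant-step with m = ceil(sqrt(210)) = 15.
Baby table (17^j mod 211 for j=0..14):
  0:1  1:17  2:78  3:60  4:176  5:38  6:13  7:10
  8:170  9:147  10:178  11:72  12:169  13:130  14:100
Giant step factor: 17^(-15) ≡ 88 (mod 211).
Scan 209·88^i mod 211 for i = 0, 1, …:
  i=0: 209   i=1: 35   i=2: 126   i=3: 116
  i=4: 80   i=5: 77   i=6: 24   i=7: 2
  i=8: 176
Match at i=8, j=4: x = 8·15 + 4 = 124.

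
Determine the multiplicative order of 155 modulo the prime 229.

228

The order of 155 must divide p − 1 = 228 = 2^2 · 3 · 19.
Divisors: 1, 2, 3, 4, 6, 12, 19, 38, 57, 76, 114, 228.
Check each in increasing order: 155^1 ≡ 155;  155^2 ≡ 209;  155^3 ≡ 106;  155^4 ≡ 171;  155^6 ≡ 15;  155^12 ≡ 225;  155^19 ≡ 89;  155^38 ≡ 135;  155^57 ≡ 107;  155^76 ≡ 134;  155^114 ≡ 228;  155^228 ≡ 1.
Smallest exponent giving 1 is 228.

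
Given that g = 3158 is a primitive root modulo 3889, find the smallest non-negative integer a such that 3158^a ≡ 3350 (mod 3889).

3471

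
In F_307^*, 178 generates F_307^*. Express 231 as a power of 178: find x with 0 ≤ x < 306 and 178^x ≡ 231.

Baby-step giant-step with m = ceil(sqrt(306)) = 18.
Baby table (178^j mod 307 for j=0..17):
  0:1  1:178  2:63  3:162  4:285  5:75  6:149  7:120
  8:177  9:192  10:99  11:123  12:97  13:74  14:278  15:57
  16:15  17:214
Giant step factor: 178^(-18) ≡ 64 (mod 307).
Scan 231·64^i mod 307 for i = 0, 1, …:
  i=0: 231   i=1: 48   i=2: 2   i=3: 128
  i=4: 210   i=5: 239   i=6: 253   i=7: 228
  i=8: 163   i=9: 301   i=10: 230   i=11: 291
  i=12: 204   i=13: 162
Match at i=13, j=3: x = 13·18 + 3 = 237.

237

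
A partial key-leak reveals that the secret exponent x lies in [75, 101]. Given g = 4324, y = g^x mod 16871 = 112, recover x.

95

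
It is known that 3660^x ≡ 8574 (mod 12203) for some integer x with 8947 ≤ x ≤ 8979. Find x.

8975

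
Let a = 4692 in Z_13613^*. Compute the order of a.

The order of 4692 must divide p − 1 = 13612 = 2^2 · 41 · 83.
Divisors: 1, 2, 4, 41, 82, 83, 164, 166, 332, 3403, 6806, 13612.
Check each in increasing order: 4692^1 ≡ 4692;  4692^2 ≡ 2643;  4692^4 ≡ 1980;  4692^41 ≡ 1097;  4692^82 ≡ 5465;  4692^83 ≡ 8501;  4692^164 ≡ 12916;  4692^166 ≡ 9197;  4692^332 ≡ 7240;  4692^3403 ≡ 1.
Smallest exponent giving 1 is 3403.

3403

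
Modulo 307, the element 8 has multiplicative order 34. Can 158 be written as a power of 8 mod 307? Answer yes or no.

no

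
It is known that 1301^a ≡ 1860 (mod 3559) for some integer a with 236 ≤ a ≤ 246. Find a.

244

Compute 1301^236 mod 3559 = 77, then multiply by 1301 repeatedly:
  1301^236=77  1301^237=525  1301^238=3256  1301^239=846  1301^240=915
  1301^241=1709  1301^242=2593  1301^243=3120  1301^244=1860
Found 1860 at exponent 244.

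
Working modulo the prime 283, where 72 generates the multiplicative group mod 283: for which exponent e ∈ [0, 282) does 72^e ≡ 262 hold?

Baby-step giant-step with m = ceil(sqrt(282)) = 17.
Baby table (72^j mod 283 for j=0..16):
  0:1  1:72  2:90  3:254  4:176  5:220  6:275  7:273
  8:129  9:232  10:7  11:221  12:64  13:80  14:100  15:125
  16:227
Giant step factor: 72^(-17) ≡ 190 (mod 283).
Scan 262·190^i mod 283 for i = 0, 1, …:
  i=0: 262   i=1: 255   i=2: 57   i=3: 76
  i=4: 7
Match at i=4, j=10: e = 4·17 + 10 = 78.

78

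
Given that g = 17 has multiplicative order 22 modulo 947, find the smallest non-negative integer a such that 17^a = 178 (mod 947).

3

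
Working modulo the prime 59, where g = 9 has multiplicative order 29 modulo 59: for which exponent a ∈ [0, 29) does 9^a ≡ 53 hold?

Successive powers of 9 modulo 59:
  9^0=1  9^1=9  9^2=22  9^3=21  9^4=12  9^5=49
  9^6=28  9^7=16  9^8=26  9^9=57  9^10=41  9^11=15
  9^12=17  9^13=35  9^14=20  9^15=3  9^16=27  9^17=7
  9^18=4  9^19=36  9^20=29  9^21=25  9^22=48  9^23=19
  9^24=53
So 9^24 ≡ 53 (mod 59), giving a = 24.

24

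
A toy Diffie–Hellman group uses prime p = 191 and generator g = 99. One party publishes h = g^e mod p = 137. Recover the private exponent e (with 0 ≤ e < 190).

131

Baby-step giant-step with m = ceil(sqrt(190)) = 14.
Baby table (99^j mod 191 for j=0..13):
  0:1  1:99  2:60  3:19  4:162  5:185  6:170  7:22
  8:77  9:174  10:36  11:126  12:59  13:111
Giant step factor: 99^(-14) ≡ 103 (mod 191).
Scan 137·103^i mod 191 for i = 0, 1, …:
  i=0: 137   i=1: 168   i=2: 114   i=3: 91
  i=4: 14   i=5: 105   i=6: 119   i=7: 33
  i=8: 152   i=9: 185
Match at i=9, j=5: e = 9·14 + 5 = 131.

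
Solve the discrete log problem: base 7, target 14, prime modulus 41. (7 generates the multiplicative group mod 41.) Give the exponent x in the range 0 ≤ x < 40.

Successive powers of 7 modulo 41:
  7^0=1  7^1=7  7^2=8  7^3=15  7^4=23  7^5=38
  7^6=20  7^7=17  7^8=37  7^9=13  7^10=9  7^11=22
  7^12=31  7^13=12  7^14=2  7^15=14
So 7^15 ≡ 14 (mod 41), giving x = 15.

15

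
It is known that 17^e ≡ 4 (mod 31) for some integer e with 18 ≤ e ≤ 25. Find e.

24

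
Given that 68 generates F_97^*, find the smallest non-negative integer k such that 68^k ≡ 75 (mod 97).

72

Baby-step giant-step with m = ceil(sqrt(96)) = 10.
Baby table (68^j mod 97 for j=0..9):
  0:1  1:68  2:65  3:55  4:54  5:83  6:18  7:60
  8:6  9:20
Giant step factor: 68^(-10) ≡ 49 (mod 97).
Scan 75·49^i mod 97 for i = 0, 1, …:
  i=0: 75   i=1: 86   i=2: 43   i=3: 70
  i=4: 35   i=5: 66   i=6: 33   i=7: 65
Match at i=7, j=2: k = 7·10 + 2 = 72.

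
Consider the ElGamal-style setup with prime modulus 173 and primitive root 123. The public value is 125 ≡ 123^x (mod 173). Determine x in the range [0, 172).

57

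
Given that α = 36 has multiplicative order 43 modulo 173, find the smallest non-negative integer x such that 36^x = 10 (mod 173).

13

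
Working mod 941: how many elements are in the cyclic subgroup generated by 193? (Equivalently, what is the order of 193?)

The order of 193 must divide p − 1 = 940 = 2^2 · 5 · 47.
Divisors: 1, 2, 4, 5, 10, 20, 47, 94, 188, 235, 470, 940.
Check each in increasing order: 193^1 ≡ 193;  193^2 ≡ 550;  193^4 ≡ 439;  193^5 ≡ 37;  193^10 ≡ 428;  193^20 ≡ 630;  193^47 ≡ 529;  193^94 ≡ 364;  193^188 ≡ 756;  193^235 ≡ 940;  193^470 ≡ 1.
Smallest exponent giving 1 is 470.

470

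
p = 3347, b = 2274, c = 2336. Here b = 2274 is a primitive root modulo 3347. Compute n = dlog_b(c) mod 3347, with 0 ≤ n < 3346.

3066

Baby-step giant-step with m = ceil(sqrt(3346)) = 58.
Baby table (2274^j mod 3347 for j=0..57):
  0:1  1:2274  2:3308  3:1683  4:1521  5:1303  6:927  7:2735
  8:664  9:439  10:880  11:2961  12:2497  13:1666  14:3027  15:1966
  16:2439  17:307  18:1942  19:1415  20:1243  21:1714  22:1728  23:94
  24:2895  25:3028  26:893  27:2400  28:1990  29:116  30:2718  31:2170
  32:1102  33:2392  34:533  35:428  36:2642  37:43  38:719  39:1670
  40:2082  41:1810  42:2477  43:3044  44:460  45:1776  46:2142  47:1023
  48:137  49:267  50:1351  51:2975  52:863  53:1120  54:3160  55:3178
  56:599  57:3244
Giant step factor: 2274^(-58) ≡ 443 (mod 3347).
Scan 2336·443^i mod 3347 for i = 0, 1, …:
  i=0: 2336   i=1: 625   i=2: 2421   i=3: 1463
  i=4: 2138   i=5: 3280   i=6: 442   i=7: 1680
  i=8: 1206   i=9: 2085     …   i=51: 1499
  i=52: 1351
Match at i=52, j=50: n = 52·58 + 50 = 3066.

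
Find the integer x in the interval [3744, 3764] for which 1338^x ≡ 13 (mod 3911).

3761

Compute 1338^3744 mod 3911 = 3728, then multiply by 1338 repeatedly:
  1338^3744=3728  1338^3745=1539  1338^3746=1996  1338^3747=3346  1338^3748=2764
  1338^3749=2337  1338^3750=2017  1338^3751=156  1338^3752=1445  1338^3753=1376
  1338^3754=2918  1338^3755=1106  1338^3756=1470  1338^3757=3538  1338^3758=1534
  1338^3759=3128  1338^3760=494  1338^3761=13
Found 13 at exponent 3761.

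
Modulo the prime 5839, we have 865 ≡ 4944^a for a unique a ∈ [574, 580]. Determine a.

Compute 4944^574 mod 5839 = 4917, then multiply by 4944 repeatedly:
  4944^574=4917  4944^575=1891  4944^576=865
Found 865 at exponent 576.

576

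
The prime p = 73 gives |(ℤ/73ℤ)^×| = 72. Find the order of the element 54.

36

The order of 54 must divide p − 1 = 72 = 2^3 · 3^2.
Divisors: 1, 2, 3, 4, 6, 8, 9, 12, 18, 24, 36, 72.
Check each in increasing order: 54^1 ≡ 54;  54^2 ≡ 69;  54^3 ≡ 3;  54^4 ≡ 16;  54^6 ≡ 9;  54^8 ≡ 37;  54^9 ≡ 27;  54^12 ≡ 8;  54^18 ≡ 72;  54^24 ≡ 64;  54^36 ≡ 1.
Smallest exponent giving 1 is 36.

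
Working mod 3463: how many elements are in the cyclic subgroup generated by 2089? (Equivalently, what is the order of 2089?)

3462

The order of 2089 must divide p − 1 = 3462 = 2 · 3 · 577.
Divisors: 1, 2, 3, 6, 577, 1154, 1731, 3462.
Check each in increasing order: 2089^1 ≡ 2089;  2089^2 ≡ 541;  2089^3 ≡ 1211;  2089^6 ≡ 1672;  2089^577 ≡ 3096;  2089^1154 ≡ 3095;  2089^1731 ≡ 3462;  2089^3462 ≡ 1.
Smallest exponent giving 1 is 3462.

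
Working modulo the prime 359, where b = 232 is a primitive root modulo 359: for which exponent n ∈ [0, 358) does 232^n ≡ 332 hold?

117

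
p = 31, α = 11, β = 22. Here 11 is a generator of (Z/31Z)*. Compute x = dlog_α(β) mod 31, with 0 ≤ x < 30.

Successive powers of 11 modulo 31:
  11^0=1  11^1=11  11^2=28  11^3=29  11^4=9  11^5=6
  11^6=4  11^7=13  11^8=19  11^9=23  11^10=5  11^11=24
  11^12=16  11^13=21  11^14=14  11^15=30  11^16=20  11^17=3
  11^18=2  11^19=22
So 11^19 ≡ 22 (mod 31), giving x = 19.

19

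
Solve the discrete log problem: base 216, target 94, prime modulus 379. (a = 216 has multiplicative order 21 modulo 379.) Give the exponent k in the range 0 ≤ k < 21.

9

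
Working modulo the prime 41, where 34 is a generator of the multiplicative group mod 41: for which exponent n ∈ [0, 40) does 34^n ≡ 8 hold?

Successive powers of 34 modulo 41:
  34^0=1  34^1=34  34^2=8
So 34^2 ≡ 8 (mod 41), giving n = 2.

2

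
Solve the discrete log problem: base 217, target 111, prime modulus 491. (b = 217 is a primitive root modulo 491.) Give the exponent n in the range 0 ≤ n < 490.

10

Baby-step giant-step with m = ceil(sqrt(490)) = 23.
Baby table (217^j mod 491 for j=0..22):
  0:1  1:217  2:444  3:112  4:245  5:137  6:269  7:435
  8:123  9:177  10:111  11:28  12:184  13:157  14:190  15:477
  16:399  17:167  18:396  19:7  20:46  21:162  22:293
Giant step factor: 217^(-23) ≡ 140 (mod 491).
Scan 111·140^i mod 491 for i = 0, 1, …:
  i=0: 111
Match at i=0, j=10: n = 0·23 + 10 = 10.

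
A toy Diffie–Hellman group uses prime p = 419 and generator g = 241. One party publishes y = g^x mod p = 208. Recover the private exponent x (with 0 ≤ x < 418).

132

Baby-step giant-step with m = ceil(sqrt(418)) = 21.
Baby table (241^j mod 419 for j=0..20):
  0:1  1:241  2:259  3:407  4:41  5:244  6:144  7:346
  8:5  9:367  10:38  11:359  12:205  13:382  14:301  15:54
  16:25  17:159  18:190  19:119  20:187
Giant step factor: 241^(-21) ≡ 77 (mod 419).
Scan 208·77^i mod 419 for i = 0, 1, …:
  i=0: 208   i=1: 94   i=2: 115   i=3: 56
  i=4: 122   i=5: 176   i=6: 144
Match at i=6, j=6: x = 6·21 + 6 = 132.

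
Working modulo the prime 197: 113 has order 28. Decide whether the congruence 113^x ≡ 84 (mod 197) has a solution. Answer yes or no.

yes

84 ∈ ⟨113⟩ iff 84^28 ≡ 1 (mod 197), since |⟨113⟩| = 28.
84^28 mod 197 = 1.
Since 1 = 1, 84 lies in the subgroup.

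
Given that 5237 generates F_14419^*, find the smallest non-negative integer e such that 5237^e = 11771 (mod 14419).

3609

Baby-step giant-step with m = ceil(sqrt(14418)) = 121.
Baby table (5237^j mod 14419 for j=0..120):
  0:1  1:5237  2:1231  3:1454  4:1366  5:1918  6:8942  7:10761
  8:5905  9:10149  10:1879  11:6565  12:6009  13:6875  14:132  15:13591
  16:3883  17:4481  18:7284  19:8053  20:12405  21:7390  22:834  23:13120
  24:2905  25:1440  26:143  27:13522  28:3005  29:6056  30:7891  31:313
  32:9834  33:10409  34:8113  35:9407  36:9155  37:1560  38:8566  39:2633
  40:4457  41:11367  42:7347  43:6347  44:3444  45:12478  46:378  47:4183
  48:3910  49:1690  50:11683  51:4054  52:6030  53:1500  54:11564  55:868
  56:3731  57:1502  58:7619  59:3330  60:6639  61:4234  62:11455  63:6795
  64:13742  65:1625  66:2915  67:10553  68:12453  69:13643  70:2246  71:10817
  72:10797  73:6990  74:11208  75:10966  76:12484  77:2962  78:11569  79:12634
  80:9886  81:8772  82:30  83:12920  84:8092  85:363  86:12142  87:14283
  88:8718  89:5612  90:4122  91:1671  92:13113  93:9503  94:7242  95:4384
  96:3960  97:3998  98:1138  99:4659  100:2235  101:10886  102:11675  103:5415
  104:10601  105:4287  106:636  107:14362  108:4290  109:1928  110:3636  111:8652
  112:6026  113:9390  114:6640  115:9471  116:12686  117:8249  118:689  119:3543
  120:11857
Giant step factor: 5237^(-121) ≡ 3003 (mod 14419).
Scan 11771·3003^i mod 14419 for i = 0, 1, …:
  i=0: 11771   i=1: 7344   i=2: 7381   i=3: 3140
  i=4: 13813   i=5: 11395   i=6: 2898   i=7: 8037
  i=8: 12124   i=9: 397     …   i=28: 10833
  i=29: 2235
Match at i=29, j=100: e = 29·121 + 100 = 3609.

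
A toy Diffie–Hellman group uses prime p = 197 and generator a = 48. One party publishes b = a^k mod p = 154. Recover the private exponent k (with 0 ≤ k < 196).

Baby-step giant-step with m = ceil(sqrt(196)) = 14.
Baby table (48^j mod 197 for j=0..13):
  0:1  1:48  2:137  3:75  4:54  5:31  6:109  7:110
  8:158  9:98  10:173  11:30  12:61  13:170
Giant step factor: 48^(-14) ≡ 19 (mod 197).
Scan 154·19^i mod 197 for i = 0, 1, …:
  i=0: 154   i=1: 168   i=2: 40   i=3: 169
  i=4: 59   i=5: 136   i=6: 23   i=7: 43
  i=8: 29   i=9: 157   i=10: 28   i=11: 138
  i=12: 61
Match at i=12, j=12: k = 12·14 + 12 = 180.

180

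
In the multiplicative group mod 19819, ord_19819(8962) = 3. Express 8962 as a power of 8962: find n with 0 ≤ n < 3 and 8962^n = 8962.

1

Successive powers of 8962 modulo 19819:
  8962^0=1  8962^1=8962
So 8962^1 ≡ 8962 (mod 19819), giving n = 1.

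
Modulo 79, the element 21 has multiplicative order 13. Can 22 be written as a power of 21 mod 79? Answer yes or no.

yes

⟨21⟩ has order 13; its elements mod 79 are {1, 8, 10, 18, 21, 22, 38, 46, 52, 62, 64, 65, 67}.
22 is in this set.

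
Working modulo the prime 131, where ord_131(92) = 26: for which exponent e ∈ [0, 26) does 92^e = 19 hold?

Successive powers of 92 modulo 131:
  92^0=1  92^1=92  92^2=80  92^3=24  92^4=112  92^5=86
  92^6=52  92^7=68  92^8=99  92^9=69  92^10=60  92^11=18
  92^12=84  92^13=130  92^14=39  92^15=51  92^16=107  92^17=19
So 92^17 ≡ 19 (mod 131), giving e = 17.

17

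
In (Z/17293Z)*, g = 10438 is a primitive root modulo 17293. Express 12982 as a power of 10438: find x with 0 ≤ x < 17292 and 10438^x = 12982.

76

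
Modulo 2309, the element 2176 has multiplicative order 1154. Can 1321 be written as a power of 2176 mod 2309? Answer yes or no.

yes

1321 ∈ ⟨2176⟩ iff 1321^1154 ≡ 1 (mod 2309), since |⟨2176⟩| = 1154.
1321^1154 mod 2309 = 1.
Since 1 = 1, 1321 lies in the subgroup.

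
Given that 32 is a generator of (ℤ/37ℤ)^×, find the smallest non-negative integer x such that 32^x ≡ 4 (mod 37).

22

Successive powers of 32 modulo 37:
  32^0=1  32^1=32  32^2=25  32^3=23  32^4=33  32^5=20
  32^6=11  32^7=19  32^8=16  32^9=31  32^10=30  32^11=35
  32^12=10  32^13=24  32^14=28  32^15=8  32^16=34  32^17=15
  32^18=36  32^19=5  32^20=12  32^21=14  32^22=4
So 32^22 ≡ 4 (mod 37), giving x = 22.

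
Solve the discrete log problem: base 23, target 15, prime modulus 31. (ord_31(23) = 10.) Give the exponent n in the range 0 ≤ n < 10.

3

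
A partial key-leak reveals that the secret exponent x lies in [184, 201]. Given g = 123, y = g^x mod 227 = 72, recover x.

201

Compute 123^184 mod 227 = 100, then multiply by 123 repeatedly:
  123^184=100  123^185=42  123^186=172  123^187=45  123^188=87
  123^189=32  123^190=77  123^191=164  123^192=196  123^193=46
  123^194=210  123^195=179  123^196=225  123^197=208  123^198=160
  123^199=158  123^200=139  123^201=72
Found 72 at exponent 201.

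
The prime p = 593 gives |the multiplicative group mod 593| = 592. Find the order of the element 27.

592

The order of 27 must divide p − 1 = 592 = 2^4 · 37.
Divisors: 1, 2, 4, 8, 16, 37, 74, 148, 296, 592.
Check each in increasing order: 27^1 ≡ 27;  27^2 ≡ 136;  27^4 ≡ 113;  27^8 ≡ 316;  27^16 ≡ 232;  27^37 ≡ 499;  27^74 ≡ 534;  27^148 ≡ 516;  27^296 ≡ 592;  27^592 ≡ 1.
Smallest exponent giving 1 is 592.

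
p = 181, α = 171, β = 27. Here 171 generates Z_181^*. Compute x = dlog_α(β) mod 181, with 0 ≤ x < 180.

Baby-step giant-step with m = ceil(sqrt(180)) = 14.
Baby table (171^j mod 181 for j=0..13):
  0:1  1:171  2:100  3:86  4:45  5:93  6:156  7:69
  8:34  9:22  10:142  11:28  12:82  13:85
Giant step factor: 171^(-14) ≡ 79 (mod 181).
Scan 27·79^i mod 181 for i = 0, 1, …:
  i=0: 27   i=1: 142
Match at i=1, j=10: x = 1·14 + 10 = 24.

24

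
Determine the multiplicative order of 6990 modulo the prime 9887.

The order of 6990 must divide p − 1 = 9886 = 2 · 4943.
Divisors: 1, 2, 4943, 9886.
Check each in increasing order: 6990^1 ≡ 6990;  6990^2 ≡ 8433;  6990^4943 ≡ 9886;  6990^9886 ≡ 1.
Smallest exponent giving 1 is 9886.

9886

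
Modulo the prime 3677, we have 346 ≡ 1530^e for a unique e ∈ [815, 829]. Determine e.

818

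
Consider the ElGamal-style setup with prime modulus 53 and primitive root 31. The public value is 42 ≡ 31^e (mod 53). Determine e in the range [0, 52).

12

Baby-step giant-step with m = ceil(sqrt(52)) = 8.
Baby table (31^j mod 53 for j=0..7):
  0:1  1:31  2:7  3:5  4:49  5:35  6:25  7:33
Giant step factor: 31^(-8) ≡ 10 (mod 53).
Scan 42·10^i mod 53 for i = 0, 1, …:
  i=0: 42   i=1: 49
Match at i=1, j=4: e = 1·8 + 4 = 12.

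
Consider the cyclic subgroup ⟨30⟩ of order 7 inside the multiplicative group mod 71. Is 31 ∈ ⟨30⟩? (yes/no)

no

31 ∈ ⟨30⟩ iff 31^7 ≡ 1 (mod 71), since |⟨30⟩| = 7.
31^7 mod 71 = 14.
Since 14 ≠ 1, 31 does not lie in the subgroup.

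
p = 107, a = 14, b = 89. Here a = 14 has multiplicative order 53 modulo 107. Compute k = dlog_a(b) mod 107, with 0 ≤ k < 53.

2

Successive powers of 14 modulo 107:
  14^0=1  14^1=14  14^2=89
So 14^2 ≡ 89 (mod 107), giving k = 2.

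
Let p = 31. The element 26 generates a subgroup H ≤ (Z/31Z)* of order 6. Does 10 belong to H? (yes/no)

10 ∈ ⟨26⟩ iff 10^6 ≡ 1 (mod 31), since |⟨26⟩| = 6.
10^6 mod 31 = 2.
Since 2 ≠ 1, 10 does not lie in the subgroup.

no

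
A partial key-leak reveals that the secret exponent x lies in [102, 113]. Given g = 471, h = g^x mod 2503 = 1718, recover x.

108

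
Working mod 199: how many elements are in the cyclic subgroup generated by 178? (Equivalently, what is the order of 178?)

The order of 178 must divide p − 1 = 198 = 2 · 3^2 · 11.
Divisors: 1, 2, 3, 6, 9, 11, 18, 22, 33, 66, 99, 198.
Check each in increasing order: 178^1 ≡ 178;  178^2 ≡ 43;  178^3 ≡ 92;  178^6 ≡ 106;  178^9 ≡ 1.
Smallest exponent giving 1 is 9.

9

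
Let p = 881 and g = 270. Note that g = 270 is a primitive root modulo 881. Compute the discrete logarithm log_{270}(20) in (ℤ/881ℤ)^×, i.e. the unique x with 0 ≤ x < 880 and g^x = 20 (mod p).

Baby-step giant-step with m = ceil(sqrt(880)) = 30.
Baby table (270^j mod 881 for j=0..29):
  0:1  1:270  2:658  3:579  4:393  5:390  6:461  7:249
  8:274  9:857  10:568  11:66  12:200  13:259  14:331  15:389
  16:191  17:472  18:576  19:464  20:178  21:486  22:832  23:866
  24:355  25:702  26:125  27:272  28:317  29:133
Giant step factor: 270^(-30) ≡ 643 (mod 881).
Scan 20·643^i mod 881 for i = 0, 1, …:
  i=0: 20   i=1: 526   i=2: 795   i=3: 205
  i=4: 546   i=5: 440   i=6: 119   i=7: 751
  i=8: 105   i=9: 559     …   i=15: 639
  i=16: 331
Match at i=16, j=14: x = 16·30 + 14 = 494.

494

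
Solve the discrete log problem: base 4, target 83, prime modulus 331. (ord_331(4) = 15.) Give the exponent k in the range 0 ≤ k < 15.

14

Successive powers of 4 modulo 331:
  4^0=1  4^1=4  4^2=16  4^3=64  4^4=256  4^5=31
  4^6=124  4^7=165  4^8=329  4^9=323  4^10=299  4^11=203
  4^12=150  4^13=269  4^14=83
So 4^14 ≡ 83 (mod 331), giving k = 14.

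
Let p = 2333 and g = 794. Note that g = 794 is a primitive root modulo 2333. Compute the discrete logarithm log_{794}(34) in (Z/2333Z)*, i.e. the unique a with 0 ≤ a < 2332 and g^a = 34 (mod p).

Baby-step giant-step with m = ceil(sqrt(2332)) = 49.
Baby table (794^j mod 2333 for j=0..48):
  0:1  1:794  2:526  3:37  4:1382  5:798  6:1369  7:2141
  8:1530  9:1660  10:2228  11:618  12:762  13:781  14:1869  15:198
  16:901  17:1496  18:327  19:675  20:1693  21:434  22:1645  23:1983
  24:2060  25:207  26:1048  27:1564  28:660  29:1448  30:1876  31:1090
  32:2250  33:1755  34:669  35:1595  36:1944  37:1423  38:690  39:1938
  40:1325  41:2200  42:1716  43:32  44:2078  45:501  46:1184  47:2230
  48:2206
Giant step factor: 794^(-49) ≡ 1398 (mod 2333).
Scan 34·1398^i mod 2333 for i = 0, 1, …:
  i=0: 34   i=1: 872   i=2: 1230   i=3: 119
  i=4: 719   i=5: 1972   i=6: 1583   i=7: 1350
  i=8: 2236   i=9: 2041     …   i=16: 1306
  i=17: 1382
Match at i=17, j=4: a = 17·49 + 4 = 837.

837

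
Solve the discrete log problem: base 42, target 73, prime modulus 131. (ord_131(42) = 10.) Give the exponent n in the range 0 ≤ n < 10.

3

Successive powers of 42 modulo 131:
  42^0=1  42^1=42  42^2=61  42^3=73
So 42^3 ≡ 73 (mod 131), giving n = 3.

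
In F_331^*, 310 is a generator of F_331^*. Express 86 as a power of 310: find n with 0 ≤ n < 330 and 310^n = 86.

29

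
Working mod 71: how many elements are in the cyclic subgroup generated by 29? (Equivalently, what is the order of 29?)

35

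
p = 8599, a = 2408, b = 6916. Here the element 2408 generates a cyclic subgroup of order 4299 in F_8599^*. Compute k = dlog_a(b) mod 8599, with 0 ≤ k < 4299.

3018

Baby-step giant-step with m = ceil(sqrt(4299)) = 66.
Baby table (2408^j mod 8599 for j=0..65):
  0:1  1:2408  2:2738  3:6270  4:6915  5:3656  6:6871  7:892
  8:6785  9:180  10:3490  11:2697  12:2131  13:6444  14:4556  15:7123
  16:5778  17:242  18:6603  19:473  20:3916  21:5224  22:7654  23:3175
  24:889  25:8160  26:565  27:1878  28:7749  29:8361  30:3029  31:1880
  32:3966  33:5238  34:6970  35:7111  36:2679  37:1782  38:155  39:3483
  40:3039  41:163  42:5549  43:7745  44:7328  45:676  46:2597  47:2103
  48:7812  49:5283  50:3543  51:1336  52:1062  53:3393  54:1294  55:3114
  56:184  57:4523  58:5050  59:1414  60:8307  61:1982  62:211  63:747
  64:1585  65:7323
Giant step factor: 2408^(-66) ≡ 8005 (mod 8599).
Scan 6916·8005^i mod 8599 for i = 0, 1, …:
  i=0: 6916   i=1: 2218   i=2: 6754   i=3: 3857
  i=4: 4875   i=5: 2113   i=6: 332   i=7: 569
  i=8: 5974   i=9: 2831     …   i=44: 508
  i=45: 7812
Match at i=45, j=48: k = 45·66 + 48 = 3018.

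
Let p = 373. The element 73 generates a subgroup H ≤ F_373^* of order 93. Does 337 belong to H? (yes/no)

337 ∈ ⟨73⟩ iff 337^93 ≡ 1 (mod 373), since |⟨73⟩| = 93.
337^93 mod 373 = 1.
Since 1 = 1, 337 lies in the subgroup.

yes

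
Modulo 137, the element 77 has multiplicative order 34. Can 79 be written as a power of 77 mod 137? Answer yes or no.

79 ∈ ⟨77⟩ iff 79^34 ≡ 1 (mod 137), since |⟨77⟩| = 34.
79^34 mod 137 = 100.
Since 100 ≠ 1, 79 does not lie in the subgroup.

no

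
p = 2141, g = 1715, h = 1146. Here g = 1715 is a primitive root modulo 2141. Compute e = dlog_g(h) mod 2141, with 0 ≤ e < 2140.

Baby-step giant-step with m = ceil(sqrt(2140)) = 47.
Baby table (1715^j mod 2141 for j=0..46):
  0:1  1:1715  2:1632  3:593  4:20  5:44  6:525  7:1155
  8:400  9:880  10:1936  11:1690  12:1577  13:472  14:182  15:1685
  16:1566  17:876  18:1499  19:1585  20:1346  21:392  22:6  23:1726
  24:1228  25:1417  26:120  27:264  28:1009  29:507  30:259  31:998
  32:911  33:1576  34:898  35:691  36:1092  37:1546  38:832  39:974
  40:430  41:946  42:1653  43:211  44:36  45:1792  46:945
Giant step factor: 1715^(-47) ≡ 1623 (mod 2141).
Scan 1146·1623^i mod 2141 for i = 0, 1, …:
  i=0: 1146   i=1: 1570   i=2: 320   i=3: 1238
  i=4: 1016   i=5: 398   i=6: 1513   i=7: 2013
  i=8: 2074   i=9: 450     …   i=40: 1772
  i=41: 593
Match at i=41, j=3: e = 41·47 + 3 = 1930.

1930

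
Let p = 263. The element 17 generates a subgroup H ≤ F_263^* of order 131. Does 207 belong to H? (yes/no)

207 ∈ ⟨17⟩ iff 207^131 ≡ 1 (mod 263), since |⟨17⟩| = 131.
207^131 mod 263 = 1.
Since 1 = 1, 207 lies in the subgroup.

yes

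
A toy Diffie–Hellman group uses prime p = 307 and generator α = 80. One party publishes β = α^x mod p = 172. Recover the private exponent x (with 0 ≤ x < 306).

79

Baby-step giant-step with m = ceil(sqrt(306)) = 18.
Baby table (80^j mod 307 for j=0..17):
  0:1  1:80  2:260  3:231  4:60  5:195  6:250  7:45
  8:223  9:34  10:264  11:244  12:179  13:198  14:183  15:211
  16:302  17:214
Giant step factor: 80^(-18) ≡ 81 (mod 307).
Scan 172·81^i mod 307 for i = 0, 1, …:
  i=0: 172   i=1: 117   i=2: 267   i=3: 137
  i=4: 45
Match at i=4, j=7: x = 4·18 + 7 = 79.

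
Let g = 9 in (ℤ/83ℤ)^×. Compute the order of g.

The order of 9 must divide p − 1 = 82 = 2 · 41.
Divisors: 1, 2, 41, 82.
Check each in increasing order: 9^1 ≡ 9;  9^2 ≡ 81;  9^41 ≡ 1.
Smallest exponent giving 1 is 41.

41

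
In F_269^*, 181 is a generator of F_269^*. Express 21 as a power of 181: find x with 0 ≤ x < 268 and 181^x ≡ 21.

4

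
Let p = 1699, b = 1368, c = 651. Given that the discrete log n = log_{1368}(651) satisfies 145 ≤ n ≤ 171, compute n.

170

Compute 1368^145 mod 1699 = 1099, then multiply by 1368 repeatedly:
  1368^145=1099  1368^146=1516  1368^147=1108  1368^148=236  1368^149=38
  1368^150=1014  1368^151=768  1368^152=642  1368^153=1572  1368^154=1261
  1368^155=563  1368^156=537  1368^157=648  1368^158=1285  1368^159=1114
  1368^160=1648  1368^161=1590  1368^162=400  1368^163=122  1368^164=394
  1368^165=409  1368^166=541  1368^167=1023  1368^168=1187  1368^169=1271
  1368^170=651
Found 651 at exponent 170.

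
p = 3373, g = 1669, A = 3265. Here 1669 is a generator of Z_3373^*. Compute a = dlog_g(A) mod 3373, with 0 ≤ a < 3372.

2808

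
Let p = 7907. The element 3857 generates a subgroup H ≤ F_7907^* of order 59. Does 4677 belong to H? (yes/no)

4677 ∈ ⟨3857⟩ iff 4677^59 ≡ 1 (mod 7907), since |⟨3857⟩| = 59.
4677^59 mod 7907 = 2519.
Since 2519 ≠ 1, 4677 does not lie in the subgroup.

no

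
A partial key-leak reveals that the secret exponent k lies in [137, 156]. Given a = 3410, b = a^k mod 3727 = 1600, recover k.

Compute 3410^137 mod 3727 = 2558, then multiply by 3410 repeatedly:
  3410^137=2558  3410^138=1600
Found 1600 at exponent 138.

138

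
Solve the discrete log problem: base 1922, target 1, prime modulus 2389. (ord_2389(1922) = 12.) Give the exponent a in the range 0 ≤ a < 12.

0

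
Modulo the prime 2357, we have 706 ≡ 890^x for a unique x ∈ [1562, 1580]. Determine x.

Compute 890^1562 mod 2357 = 804, then multiply by 890 repeatedly:
  890^1562=804  890^1563=1389  890^1564=1142  890^1565=513  890^1566=1669
  890^1567=500  890^1568=1884  890^1569=933  890^1570=706
Found 706 at exponent 1570.

1570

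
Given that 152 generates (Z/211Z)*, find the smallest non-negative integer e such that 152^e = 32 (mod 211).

95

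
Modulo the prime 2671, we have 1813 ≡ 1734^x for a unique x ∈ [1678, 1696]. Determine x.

1692

Compute 1734^1678 mod 2671 = 1964, then multiply by 1734 repeatedly:
  1734^1678=1964  1734^1679=51  1734^1680=291  1734^1681=2446  1734^1682=2487
  1734^1683=1464  1734^1684=1126  1734^1685=2654  1734^1686=2574  1734^1687=75
  1734^1688=1842  1734^1689=2183  1734^1690=515  1734^1691=896  1734^1692=1813
Found 1813 at exponent 1692.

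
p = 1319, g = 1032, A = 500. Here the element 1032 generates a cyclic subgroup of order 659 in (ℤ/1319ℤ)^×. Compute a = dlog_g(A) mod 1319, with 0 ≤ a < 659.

648

Baby-step giant-step with m = ceil(sqrt(659)) = 26.
Baby table (1032^j mod 1319 for j=0..25):
  0:1  1:1032  2:591  3:534  4:1065  5:353  6:252  7:221
  8:1204  9:30  10:623  11:583  12:192  13:294  14:38  15:965
  16:35  17:507  18:900  19:224  20:343  21:484  22:906  23:1140
  24:1251  25:1050
Giant step factor: 1032^(-26) ≡ 1176 (mod 1319).
Scan 500·1176^i mod 1319 for i = 0, 1, …:
  i=0: 500   i=1: 1045   i=2: 931   i=3: 86
  i=4: 892   i=5: 387   i=6: 57   i=7: 1082
  i=8: 916   i=9: 912     …   i=23: 1135
  i=24: 1251
Match at i=24, j=24: a = 24·26 + 24 = 648.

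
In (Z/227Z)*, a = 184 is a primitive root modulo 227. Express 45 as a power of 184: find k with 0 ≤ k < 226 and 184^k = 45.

15

Successive powers of 184 modulo 227:
  184^0=1  184^1=184  184^2=33  184^3=170  184^4=181  184^5=162
  184^6=71  184^7=125  184^8=73  184^9=39  184^10=139  184^11=152
  184^12=47  184^13=22  184^14=189  184^15=45
So 184^15 ≡ 45 (mod 227), giving k = 15.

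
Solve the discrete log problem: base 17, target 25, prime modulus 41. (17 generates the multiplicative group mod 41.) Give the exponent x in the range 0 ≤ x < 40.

28

Successive powers of 17 modulo 41:
  17^0=1  17^1=17  17^2=2  17^3=34  17^4=4  17^5=27
  17^6=8  17^7=13  17^8=16  17^9=26  17^10=32  17^11=11
  17^12=23  17^13=22  17^14=5  17^15=3  17^16=10  17^17=6
  17^18=20  17^19=12  17^20=40  17^21=24  17^22=39  17^23=7
  17^24=37  17^25=14  17^26=33  17^27=28  17^28=25
So 17^28 ≡ 25 (mod 41), giving x = 28.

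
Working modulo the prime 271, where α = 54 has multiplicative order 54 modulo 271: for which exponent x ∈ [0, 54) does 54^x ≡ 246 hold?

Baby-step giant-step with m = ceil(sqrt(54)) = 8.
Baby table (54^j mod 271 for j=0..7):
  0:1  1:54  2:206  3:13  4:160  5:239  6:169  7:183
Giant step factor: 54^(-8) ≡ 114 (mod 271).
Scan 246·114^i mod 271 for i = 0, 1, …:
  i=0: 246   i=1: 131   i=2: 29   i=3: 54
Match at i=3, j=1: x = 3·8 + 1 = 25.

25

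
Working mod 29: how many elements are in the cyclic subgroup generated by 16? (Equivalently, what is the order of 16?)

7

The order of 16 must divide p − 1 = 28 = 2^2 · 7.
Divisors: 1, 2, 4, 7, 14, 28.
Check each in increasing order: 16^1 ≡ 16;  16^2 ≡ 24;  16^4 ≡ 25;  16^7 ≡ 1.
Smallest exponent giving 1 is 7.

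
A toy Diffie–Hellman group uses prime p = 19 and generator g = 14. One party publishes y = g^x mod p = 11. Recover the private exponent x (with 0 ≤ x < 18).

12

Successive powers of 14 modulo 19:
  14^0=1  14^1=14  14^2=6  14^3=8  14^4=17  14^5=10
  14^6=7  14^7=3  14^8=4  14^9=18  14^10=5  14^11=13
  14^12=11
So 14^12 ≡ 11 (mod 19), giving x = 12.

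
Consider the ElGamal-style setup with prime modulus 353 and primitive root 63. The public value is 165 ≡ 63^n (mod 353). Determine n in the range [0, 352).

42

Baby-step giant-step with m = ceil(sqrt(352)) = 19.
Baby table (63^j mod 353 for j=0..18):
  0:1  1:63  2:86  3:123  4:336  5:341  6:303  7:27
  8:289  9:204  10:144  11:247  12:29  13:62  14:23  15:37
  16:213  17:5  18:315
Giant step factor: 63^(-19) ≡ 298 (mod 353).
Scan 165·298^i mod 353 for i = 0, 1, …:
  i=0: 165   i=1: 103   i=2: 336
Match at i=2, j=4: n = 2·19 + 4 = 42.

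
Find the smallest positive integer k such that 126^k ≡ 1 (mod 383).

191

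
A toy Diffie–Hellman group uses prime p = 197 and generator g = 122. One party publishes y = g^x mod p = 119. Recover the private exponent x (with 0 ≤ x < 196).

65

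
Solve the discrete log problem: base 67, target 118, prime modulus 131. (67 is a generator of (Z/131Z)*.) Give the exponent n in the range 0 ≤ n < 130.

3

Successive powers of 67 modulo 131:
  67^0=1  67^1=67  67^2=35  67^3=118
So 67^3 ≡ 118 (mod 131), giving n = 3.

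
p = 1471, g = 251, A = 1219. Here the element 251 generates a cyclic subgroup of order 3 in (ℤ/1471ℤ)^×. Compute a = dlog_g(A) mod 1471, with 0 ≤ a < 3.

Successive powers of 251 modulo 1471:
  251^0=1  251^1=251  251^2=1219
So 251^2 ≡ 1219 (mod 1471), giving a = 2.

2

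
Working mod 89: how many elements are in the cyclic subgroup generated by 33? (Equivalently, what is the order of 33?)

The order of 33 must divide p − 1 = 88 = 2^3 · 11.
Divisors: 1, 2, 4, 8, 11, 22, 44, 88.
Check each in increasing order: 33^1 ≡ 33;  33^2 ≡ 21;  33^4 ≡ 85;  33^8 ≡ 16;  33^11 ≡ 52;  33^22 ≡ 34;  33^44 ≡ 88;  33^88 ≡ 1.
Smallest exponent giving 1 is 88.

88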